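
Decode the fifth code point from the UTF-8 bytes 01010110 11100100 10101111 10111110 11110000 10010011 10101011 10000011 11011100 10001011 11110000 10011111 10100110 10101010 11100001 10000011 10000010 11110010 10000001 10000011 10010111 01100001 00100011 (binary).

U+1F9AA

Offset 0: leading byte 0x56 = 01010110 → 1-byte char #1 = 56.
Offset 1: leading byte 0xE4 = 11100100 → 3-byte char #2 = E4 AF BE.
Offset 4: leading byte 0xF0 = 11110000 → 4-byte char #3 = F0 93 AB 83.
Offset 8: leading byte 0xDC = 11011100 → 2-byte char #4 = DC 8B.
Offset 10: leading byte 0xF0 = 11110000 → 4-byte char #5 = F0 9F A6 AA.
Leading byte 0xF0 = 11110000 matches 11110xxx → 4-byte sequence.
Byte 1: 0xF0 = 11110000, payload 000 (3 bits).
Byte 2: 0x9F = 10011111 (10xxxxxx ✓), payload 011111.
Byte 3: 0xA6 = 10100110 (10xxxxxx ✓), payload 100110.
Byte 4: 0xAA = 10101010 (10xxxxxx ✓), payload 101010.
Concatenate: 000011111100110101010 = 0x1F9AA (21 bits → U+1F9AA).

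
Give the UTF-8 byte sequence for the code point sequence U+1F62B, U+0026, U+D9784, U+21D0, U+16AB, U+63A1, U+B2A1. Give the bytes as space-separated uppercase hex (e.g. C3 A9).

F0 9F 98 AB 26 F3 99 9E 84 E2 87 90 E1 9A AB E6 8E A1 EB 8A A1

U+1F62B: 4-byte form → F0 9F 98 AB.
U+0026: 1-byte form → 26.
U+D9784: 4-byte form → F3 99 9E 84.
U+21D0: 3-byte form → E2 87 90.
U+16AB: 3-byte form → E1 9A AB.
U+63A1: 3-byte form → E6 8E A1.
U+B2A1: 3-byte form → EB 8A A1.
Concatenated (21 bytes): F0 9F 98 AB 26 F3 99 9E 84 E2 87 90 E1 9A AB E6 8E A1 EB 8A A1.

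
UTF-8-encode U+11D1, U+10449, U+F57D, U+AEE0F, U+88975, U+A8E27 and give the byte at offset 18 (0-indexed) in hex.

0xF2

U+11D1 → 3-byte form E1 87 91 at offsets 0–2.
U+10449 → 4-byte form F0 90 91 89 at offsets 3–6.
U+F57D → 3-byte form EF 95 BD at offsets 7–9.
U+AEE0F → 4-byte form F2 AE B8 8F at offsets 10–13.
U+88975 → 4-byte form F2 88 A5 B5 at offsets 14–17.
U+A8E27 → 4-byte form F2 A8 B8 A7 at offsets 18–21.
Offset 18 falls in char 6's range; it's byte 1 of F2 A8 B8 A7 = 0xF2.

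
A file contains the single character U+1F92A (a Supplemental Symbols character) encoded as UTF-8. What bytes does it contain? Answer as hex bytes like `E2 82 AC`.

U+1F92A = 0x1F92A = 129322 decimal. In range U+10000–U+10FFFF → 4-byte form: 11110xxx 10xxxxxx 10xxxxxx 10xxxxxx.
Binary (21 bits): 000011111100100101010.
Split 3+6+6+6: 000 | 011111 | 100100 | 101010.
Byte 1: 11110000 = 0xF0.
Byte 2: 10011111 = 0x9F.
Byte 3: 10100100 = 0xA4.
Byte 4: 10101010 = 0xAA.

F0 9F A4 AA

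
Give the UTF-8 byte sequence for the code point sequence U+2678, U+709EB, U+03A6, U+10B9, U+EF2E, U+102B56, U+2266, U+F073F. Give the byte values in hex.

U+2678: 3-byte form → E2 99 B8.
U+709EB: 4-byte form → F1 B0 A7 AB.
U+03A6: 2-byte form → CE A6.
U+10B9: 3-byte form → E1 82 B9.
U+EF2E: 3-byte form → EE BC AE.
U+102B56: 4-byte form → F4 82 AD 96.
U+2266: 3-byte form → E2 89 A6.
U+F073F: 4-byte form → F3 B0 9C BF.
Concatenated (26 bytes): E2 99 B8 F1 B0 A7 AB CE A6 E1 82 B9 EE BC AE F4 82 AD 96 E2 89 A6 F3 B0 9C BF.

E2 99 B8 F1 B0 A7 AB CE A6 E1 82 B9 EE BC AE F4 82 AD 96 E2 89 A6 F3 B0 9C BF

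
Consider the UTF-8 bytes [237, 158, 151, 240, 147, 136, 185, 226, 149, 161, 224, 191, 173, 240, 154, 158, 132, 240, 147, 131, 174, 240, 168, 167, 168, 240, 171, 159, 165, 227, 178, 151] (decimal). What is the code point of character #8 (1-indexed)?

U+2B7E5

Offset 0: leading byte 0xED = 11101101 → 3-byte char #1 = ED 9E 97.
Offset 3: leading byte 0xF0 = 11110000 → 4-byte char #2 = F0 93 88 B9.
Offset 7: leading byte 0xE2 = 11100010 → 3-byte char #3 = E2 95 A1.
Offset 10: leading byte 0xE0 = 11100000 → 3-byte char #4 = E0 BF AD.
Offset 13: leading byte 0xF0 = 11110000 → 4-byte char #5 = F0 9A 9E 84.
Offset 17: leading byte 0xF0 = 11110000 → 4-byte char #6 = F0 93 83 AE.
Offset 21: leading byte 0xF0 = 11110000 → 4-byte char #7 = F0 A8 A7 A8.
Offset 25: leading byte 0xF0 = 11110000 → 4-byte char #8 = F0 AB 9F A5.
Leading byte 0xF0 = 11110000 matches 11110xxx → 4-byte sequence.
Byte 1: 0xF0 = 11110000, payload 000 (3 bits).
Byte 2: 0xAB = 10101011 (10xxxxxx ✓), payload 101011.
Byte 3: 0x9F = 10011111 (10xxxxxx ✓), payload 011111.
Byte 4: 0xA5 = 10100101 (10xxxxxx ✓), payload 100101.
Concatenate: 000101011011111100101 = 0x2B7E5 (21 bits → U+2B7E5).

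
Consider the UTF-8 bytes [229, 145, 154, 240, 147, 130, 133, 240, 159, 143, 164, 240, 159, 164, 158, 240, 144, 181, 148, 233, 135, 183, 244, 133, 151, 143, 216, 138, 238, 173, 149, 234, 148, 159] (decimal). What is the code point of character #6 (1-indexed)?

Offset 0: leading byte 0xE5 = 11100101 → 3-byte char #1 = E5 91 9A.
Offset 3: leading byte 0xF0 = 11110000 → 4-byte char #2 = F0 93 82 85.
Offset 7: leading byte 0xF0 = 11110000 → 4-byte char #3 = F0 9F 8F A4.
Offset 11: leading byte 0xF0 = 11110000 → 4-byte char #4 = F0 9F A4 9E.
Offset 15: leading byte 0xF0 = 11110000 → 4-byte char #5 = F0 90 B5 94.
Offset 19: leading byte 0xE9 = 11101001 → 3-byte char #6 = E9 87 B7.
Leading byte 0xE9 = 11101001 matches 1110xxxx → 3-byte sequence.
Byte 1: 0xE9 = 11101001, payload 1001 (4 bits).
Byte 2: 0x87 = 10000111 (10xxxxxx ✓), payload 000111.
Byte 3: 0xB7 = 10110111 (10xxxxxx ✓), payload 110111.
Concatenate: 1001000111110111 = 0x91F7 (16 bits → U+91F7).

U+91F7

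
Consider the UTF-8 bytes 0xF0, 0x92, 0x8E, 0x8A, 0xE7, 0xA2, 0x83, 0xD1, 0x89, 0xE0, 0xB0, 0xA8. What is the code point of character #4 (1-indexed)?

U+0C28

Offset 0: leading byte 0xF0 = 11110000 → 4-byte char #1 = F0 92 8E 8A.
Offset 4: leading byte 0xE7 = 11100111 → 3-byte char #2 = E7 A2 83.
Offset 7: leading byte 0xD1 = 11010001 → 2-byte char #3 = D1 89.
Offset 9: leading byte 0xE0 = 11100000 → 3-byte char #4 = E0 B0 A8.
Leading byte 0xE0 = 11100000 matches 1110xxxx → 3-byte sequence.
Byte 1: 0xE0 = 11100000, payload 0000 (4 bits).
Byte 2: 0xB0 = 10110000 (10xxxxxx ✓), payload 110000.
Byte 3: 0xA8 = 10101000 (10xxxxxx ✓), payload 101000.
Concatenate: 0000110000101000 = 0xC28 (16 bits → U+0C28).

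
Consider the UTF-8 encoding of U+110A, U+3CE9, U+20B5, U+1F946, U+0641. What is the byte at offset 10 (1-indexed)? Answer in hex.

0xF0

1-indexed offset 10 is 0-indexed offset 9.
U+110A → 3-byte form E1 84 8A at offsets 0–2.
U+3CE9 → 3-byte form E3 B3 A9 at offsets 3–5.
U+20B5 → 3-byte form E2 82 B5 at offsets 6–8.
U+1F946 → 4-byte form F0 9F A5 86 at offsets 9–12.
Offset 9 falls in char 4's range; it's byte 1 of F0 9F A5 86 = 0xF0.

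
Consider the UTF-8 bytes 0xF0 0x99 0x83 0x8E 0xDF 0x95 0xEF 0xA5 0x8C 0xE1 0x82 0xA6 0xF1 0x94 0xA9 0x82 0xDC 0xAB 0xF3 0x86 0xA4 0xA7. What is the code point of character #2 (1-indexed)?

U+07D5

Offset 0: leading byte 0xF0 = 11110000 → 4-byte char #1 = F0 99 83 8E.
Offset 4: leading byte 0xDF = 11011111 → 2-byte char #2 = DF 95.
Leading byte 0xDF = 11011111 matches 110xxxxx → 2-byte sequence.
Byte 1: 0xDF = 11011111, payload 11111 (5 bits).
Byte 2: 0x95 = 10010101 (10xxxxxx ✓), payload 010101.
Concatenate: 11111010101 = 0x7D5 (11 bits → U+07D5).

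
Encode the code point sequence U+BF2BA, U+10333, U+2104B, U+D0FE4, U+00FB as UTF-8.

F2 BF 8A BA F0 90 8C B3 F0 A1 81 8B F3 90 BF A4 C3 BB

U+BF2BA: 4-byte form → F2 BF 8A BA.
U+10333: 4-byte form → F0 90 8C B3.
U+2104B: 4-byte form → F0 A1 81 8B.
U+D0FE4: 4-byte form → F3 90 BF A4.
U+00FB: 2-byte form → C3 BB.
Concatenated (18 bytes): F2 BF 8A BA F0 90 8C B3 F0 A1 81 8B F3 90 BF A4 C3 BB.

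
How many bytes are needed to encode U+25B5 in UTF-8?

U+25B5 = 0x25B5. UTF-8 uses 1 byte below 0x80, 2 below 0x800, 3 below 0x10000, 4 up to 0x10FFFF. 0x25B5 is in U+0800–U+FFFF → 3 bytes.

3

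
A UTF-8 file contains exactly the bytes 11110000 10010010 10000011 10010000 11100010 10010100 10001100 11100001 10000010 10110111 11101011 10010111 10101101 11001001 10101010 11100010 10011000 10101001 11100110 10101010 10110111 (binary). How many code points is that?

Byte at offset 0: 0xF0 = 11110000 → 4-byte char (#1). Advance 4.
Byte at offset 4: 0xE2 = 11100010 → 3-byte char (#2). Advance 3.
Byte at offset 7: 0xE1 = 11100001 → 3-byte char (#3). Advance 3.
Byte at offset 10: 0xEB = 11101011 → 3-byte char (#4). Advance 3.
Byte at offset 13: 0xC9 = 11001001 → 2-byte char (#5). Advance 2.
Byte at offset 15: 0xE2 = 11100010 → 3-byte char (#6). Advance 3.
Byte at offset 18: 0xE6 = 11100110 → 3-byte char (#7). Advance 3.
Reached end at offset 21 after 7 code points.

7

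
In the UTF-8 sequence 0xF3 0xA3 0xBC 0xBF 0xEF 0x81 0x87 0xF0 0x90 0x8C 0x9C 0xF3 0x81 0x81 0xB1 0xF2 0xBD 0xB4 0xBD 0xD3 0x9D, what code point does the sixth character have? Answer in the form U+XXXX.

U+04DD

Offset 0: leading byte 0xF3 = 11110011 → 4-byte char #1 = F3 A3 BC BF.
Offset 4: leading byte 0xEF = 11101111 → 3-byte char #2 = EF 81 87.
Offset 7: leading byte 0xF0 = 11110000 → 4-byte char #3 = F0 90 8C 9C.
Offset 11: leading byte 0xF3 = 11110011 → 4-byte char #4 = F3 81 81 B1.
Offset 15: leading byte 0xF2 = 11110010 → 4-byte char #5 = F2 BD B4 BD.
Offset 19: leading byte 0xD3 = 11010011 → 2-byte char #6 = D3 9D.
Leading byte 0xD3 = 11010011 matches 110xxxxx → 2-byte sequence.
Byte 1: 0xD3 = 11010011, payload 10011 (5 bits).
Byte 2: 0x9D = 10011101 (10xxxxxx ✓), payload 011101.
Concatenate: 10011011101 = 0x4DD (11 bits → U+04DD).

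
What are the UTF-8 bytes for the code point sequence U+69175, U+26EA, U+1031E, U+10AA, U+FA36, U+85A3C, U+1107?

F1 A9 85 B5 E2 9B AA F0 90 8C 9E E1 82 AA EF A8 B6 F2 85 A8 BC E1 84 87

U+69175: 4-byte form → F1 A9 85 B5.
U+26EA: 3-byte form → E2 9B AA.
U+1031E: 4-byte form → F0 90 8C 9E.
U+10AA: 3-byte form → E1 82 AA.
U+FA36: 3-byte form → EF A8 B6.
U+85A3C: 4-byte form → F2 85 A8 BC.
U+1107: 3-byte form → E1 84 87.
Concatenated (24 bytes): F1 A9 85 B5 E2 9B AA F0 90 8C 9E E1 82 AA EF A8 B6 F2 85 A8 BC E1 84 87.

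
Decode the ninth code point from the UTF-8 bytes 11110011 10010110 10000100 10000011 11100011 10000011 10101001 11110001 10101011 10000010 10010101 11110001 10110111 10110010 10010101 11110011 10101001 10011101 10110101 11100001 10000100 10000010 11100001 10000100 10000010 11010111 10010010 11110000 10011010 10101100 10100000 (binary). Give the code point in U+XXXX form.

U+1AB20

Offset 0: leading byte 0xF3 = 11110011 → 4-byte char #1 = F3 96 84 83.
Offset 4: leading byte 0xE3 = 11100011 → 3-byte char #2 = E3 83 A9.
Offset 7: leading byte 0xF1 = 11110001 → 4-byte char #3 = F1 AB 82 95.
Offset 11: leading byte 0xF1 = 11110001 → 4-byte char #4 = F1 B7 B2 95.
Offset 15: leading byte 0xF3 = 11110011 → 4-byte char #5 = F3 A9 9D B5.
Offset 19: leading byte 0xE1 = 11100001 → 3-byte char #6 = E1 84 82.
Offset 22: leading byte 0xE1 = 11100001 → 3-byte char #7 = E1 84 82.
Offset 25: leading byte 0xD7 = 11010111 → 2-byte char #8 = D7 92.
Offset 27: leading byte 0xF0 = 11110000 → 4-byte char #9 = F0 9A AC A0.
Leading byte 0xF0 = 11110000 matches 11110xxx → 4-byte sequence.
Byte 1: 0xF0 = 11110000, payload 000 (3 bits).
Byte 2: 0x9A = 10011010 (10xxxxxx ✓), payload 011010.
Byte 3: 0xAC = 10101100 (10xxxxxx ✓), payload 101100.
Byte 4: 0xA0 = 10100000 (10xxxxxx ✓), payload 100000.
Concatenate: 000011010101100100000 = 0x1AB20 (21 bits → U+1AB20).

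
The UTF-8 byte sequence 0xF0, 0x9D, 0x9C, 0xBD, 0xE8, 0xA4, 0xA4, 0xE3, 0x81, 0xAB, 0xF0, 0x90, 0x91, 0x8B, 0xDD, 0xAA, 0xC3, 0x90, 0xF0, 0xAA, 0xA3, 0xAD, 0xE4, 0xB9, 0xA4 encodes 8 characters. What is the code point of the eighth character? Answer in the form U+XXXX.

Offset 0: leading byte 0xF0 = 11110000 → 4-byte char #1 = F0 9D 9C BD.
Offset 4: leading byte 0xE8 = 11101000 → 3-byte char #2 = E8 A4 A4.
Offset 7: leading byte 0xE3 = 11100011 → 3-byte char #3 = E3 81 AB.
Offset 10: leading byte 0xF0 = 11110000 → 4-byte char #4 = F0 90 91 8B.
Offset 14: leading byte 0xDD = 11011101 → 2-byte char #5 = DD AA.
Offset 16: leading byte 0xC3 = 11000011 → 2-byte char #6 = C3 90.
Offset 18: leading byte 0xF0 = 11110000 → 4-byte char #7 = F0 AA A3 AD.
Offset 22: leading byte 0xE4 = 11100100 → 3-byte char #8 = E4 B9 A4.
Leading byte 0xE4 = 11100100 matches 1110xxxx → 3-byte sequence.
Byte 1: 0xE4 = 11100100, payload 0100 (4 bits).
Byte 2: 0xB9 = 10111001 (10xxxxxx ✓), payload 111001.
Byte 3: 0xA4 = 10100100 (10xxxxxx ✓), payload 100100.
Concatenate: 0100111001100100 = 0x4E64 (16 bits → U+4E64).

U+4E64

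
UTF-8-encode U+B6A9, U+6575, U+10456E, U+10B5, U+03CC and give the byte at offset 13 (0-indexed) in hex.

0xCF

U+B6A9 → 3-byte form EB 9A A9 at offsets 0–2.
U+6575 → 3-byte form E6 95 B5 at offsets 3–5.
U+10456E → 4-byte form F4 84 95 AE at offsets 6–9.
U+10B5 → 3-byte form E1 82 B5 at offsets 10–12.
U+03CC → 2-byte form CF 8C at offsets 13–14.
Offset 13 falls in char 5's range; it's byte 1 of CF 8C = 0xCF.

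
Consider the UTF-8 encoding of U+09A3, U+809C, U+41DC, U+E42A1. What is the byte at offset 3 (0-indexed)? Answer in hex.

U+09A3 → 3-byte form E0 A6 A3 at offsets 0–2.
U+809C → 3-byte form E8 82 9C at offsets 3–5.
Offset 3 falls in char 2's range; it's byte 1 of E8 82 9C = 0xE8.

0xE8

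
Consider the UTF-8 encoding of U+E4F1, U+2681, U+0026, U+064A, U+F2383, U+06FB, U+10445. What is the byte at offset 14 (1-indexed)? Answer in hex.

0xDB

1-indexed offset 14 is 0-indexed offset 13.
U+E4F1 → 3-byte form EE 93 B1 at offsets 0–2.
U+2681 → 3-byte form E2 9A 81 at offsets 3–5.
U+0026 → 1-byte form 26 at offsets 6–6.
U+064A → 2-byte form D9 8A at offsets 7–8.
U+F2383 → 4-byte form F3 B2 8E 83 at offsets 9–12.
U+06FB → 2-byte form DB BB at offsets 13–14.
Offset 13 falls in char 6's range; it's byte 1 of DB BB = 0xDB.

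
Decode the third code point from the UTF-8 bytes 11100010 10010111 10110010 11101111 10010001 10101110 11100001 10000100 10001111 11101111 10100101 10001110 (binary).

Offset 0: leading byte 0xE2 = 11100010 → 3-byte char #1 = E2 97 B2.
Offset 3: leading byte 0xEF = 11101111 → 3-byte char #2 = EF 91 AE.
Offset 6: leading byte 0xE1 = 11100001 → 3-byte char #3 = E1 84 8F.
Leading byte 0xE1 = 11100001 matches 1110xxxx → 3-byte sequence.
Byte 1: 0xE1 = 11100001, payload 0001 (4 bits).
Byte 2: 0x84 = 10000100 (10xxxxxx ✓), payload 000100.
Byte 3: 0x8F = 10001111 (10xxxxxx ✓), payload 001111.
Concatenate: 0001000100001111 = 0x110F (16 bits → U+110F).

U+110F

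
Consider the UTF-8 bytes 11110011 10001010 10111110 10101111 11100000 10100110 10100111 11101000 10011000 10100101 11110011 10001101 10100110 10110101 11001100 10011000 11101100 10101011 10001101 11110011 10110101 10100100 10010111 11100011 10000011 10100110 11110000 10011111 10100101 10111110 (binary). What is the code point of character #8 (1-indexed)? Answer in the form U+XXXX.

Offset 0: leading byte 0xF3 = 11110011 → 4-byte char #1 = F3 8A BE AF.
Offset 4: leading byte 0xE0 = 11100000 → 3-byte char #2 = E0 A6 A7.
Offset 7: leading byte 0xE8 = 11101000 → 3-byte char #3 = E8 98 A5.
Offset 10: leading byte 0xF3 = 11110011 → 4-byte char #4 = F3 8D A6 B5.
Offset 14: leading byte 0xCC = 11001100 → 2-byte char #5 = CC 98.
Offset 16: leading byte 0xEC = 11101100 → 3-byte char #6 = EC AB 8D.
Offset 19: leading byte 0xF3 = 11110011 → 4-byte char #7 = F3 B5 A4 97.
Offset 23: leading byte 0xE3 = 11100011 → 3-byte char #8 = E3 83 A6.
Leading byte 0xE3 = 11100011 matches 1110xxxx → 3-byte sequence.
Byte 1: 0xE3 = 11100011, payload 0011 (4 bits).
Byte 2: 0x83 = 10000011 (10xxxxxx ✓), payload 000011.
Byte 3: 0xA6 = 10100110 (10xxxxxx ✓), payload 100110.
Concatenate: 0011000011100110 = 0x30E6 (16 bits → U+30E6).

U+30E6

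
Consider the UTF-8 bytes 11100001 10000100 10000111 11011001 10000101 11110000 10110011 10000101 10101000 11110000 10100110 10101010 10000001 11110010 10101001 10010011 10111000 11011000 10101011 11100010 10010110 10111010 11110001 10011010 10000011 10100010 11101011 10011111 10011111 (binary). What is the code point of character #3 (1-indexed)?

U+33168

Offset 0: leading byte 0xE1 = 11100001 → 3-byte char #1 = E1 84 87.
Offset 3: leading byte 0xD9 = 11011001 → 2-byte char #2 = D9 85.
Offset 5: leading byte 0xF0 = 11110000 → 4-byte char #3 = F0 B3 85 A8.
Leading byte 0xF0 = 11110000 matches 11110xxx → 4-byte sequence.
Byte 1: 0xF0 = 11110000, payload 000 (3 bits).
Byte 2: 0xB3 = 10110011 (10xxxxxx ✓), payload 110011.
Byte 3: 0x85 = 10000101 (10xxxxxx ✓), payload 000101.
Byte 4: 0xA8 = 10101000 (10xxxxxx ✓), payload 101000.
Concatenate: 000110011000101101000 = 0x33168 (21 bits → U+33168).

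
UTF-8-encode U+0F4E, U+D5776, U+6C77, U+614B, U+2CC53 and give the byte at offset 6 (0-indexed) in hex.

0xB6

U+0F4E → 3-byte form E0 BD 8E at offsets 0–2.
U+D5776 → 4-byte form F3 95 9D B6 at offsets 3–6.
Offset 6 falls in char 2's range; it's byte 4 of F3 95 9D B6 = 0xB6.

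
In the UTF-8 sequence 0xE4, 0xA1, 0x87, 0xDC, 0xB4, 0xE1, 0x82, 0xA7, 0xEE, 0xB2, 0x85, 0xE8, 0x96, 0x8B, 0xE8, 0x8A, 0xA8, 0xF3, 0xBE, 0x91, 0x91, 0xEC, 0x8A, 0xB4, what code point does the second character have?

Offset 0: leading byte 0xE4 = 11100100 → 3-byte char #1 = E4 A1 87.
Offset 3: leading byte 0xDC = 11011100 → 2-byte char #2 = DC B4.
Leading byte 0xDC = 11011100 matches 110xxxxx → 2-byte sequence.
Byte 1: 0xDC = 11011100, payload 11100 (5 bits).
Byte 2: 0xB4 = 10110100 (10xxxxxx ✓), payload 110100.
Concatenate: 11100110100 = 0x734 (11 bits → U+0734).

U+0734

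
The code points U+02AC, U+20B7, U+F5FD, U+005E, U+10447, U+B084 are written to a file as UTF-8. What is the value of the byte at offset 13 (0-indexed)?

0xEB

U+02AC → 2-byte form CA AC at offsets 0–1.
U+20B7 → 3-byte form E2 82 B7 at offsets 2–4.
U+F5FD → 3-byte form EF 97 BD at offsets 5–7.
U+005E → 1-byte form 5E at offsets 8–8.
U+10447 → 4-byte form F0 90 91 87 at offsets 9–12.
U+B084 → 3-byte form EB 82 84 at offsets 13–15.
Offset 13 falls in char 6's range; it's byte 1 of EB 82 84 = 0xEB.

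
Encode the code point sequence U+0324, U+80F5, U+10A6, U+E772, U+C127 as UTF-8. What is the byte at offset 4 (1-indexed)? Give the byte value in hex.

0x83

1-indexed offset 4 is 0-indexed offset 3.
U+0324 → 2-byte form CC A4 at offsets 0–1.
U+80F5 → 3-byte form E8 83 B5 at offsets 2–4.
Offset 3 falls in char 2's range; it's byte 2 of E8 83 B5 = 0x83.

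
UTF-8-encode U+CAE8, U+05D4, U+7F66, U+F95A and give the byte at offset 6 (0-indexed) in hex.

0xBD

U+CAE8 → 3-byte form EC AB A8 at offsets 0–2.
U+05D4 → 2-byte form D7 94 at offsets 3–4.
U+7F66 → 3-byte form E7 BD A6 at offsets 5–7.
Offset 6 falls in char 3's range; it's byte 2 of E7 BD A6 = 0xBD.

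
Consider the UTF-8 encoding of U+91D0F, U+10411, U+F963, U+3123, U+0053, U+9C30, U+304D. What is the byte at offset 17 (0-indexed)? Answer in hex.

U+91D0F → 4-byte form F2 91 B4 8F at offsets 0–3.
U+10411 → 4-byte form F0 90 90 91 at offsets 4–7.
U+F963 → 3-byte form EF A5 A3 at offsets 8–10.
U+3123 → 3-byte form E3 84 A3 at offsets 11–13.
U+0053 → 1-byte form 53 at offsets 14–14.
U+9C30 → 3-byte form E9 B0 B0 at offsets 15–17.
Offset 17 falls in char 6's range; it's byte 3 of E9 B0 B0 = 0xB0.

0xB0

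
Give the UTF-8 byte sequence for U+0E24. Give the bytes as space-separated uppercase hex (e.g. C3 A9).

U+0E24 = 0xE24 = 3620 decimal. In range U+0800–U+FFFF → 3-byte form: 1110xxxx 10xxxxxx 10xxxxxx.
Binary (16 bits): 0000111000100100.
Split 4+6+6: 0000 | 111000 | 100100.
Byte 1: 11100000 = 0xE0.
Byte 2: 10111000 = 0xB8.
Byte 3: 10100100 = 0xA4.

E0 B8 A4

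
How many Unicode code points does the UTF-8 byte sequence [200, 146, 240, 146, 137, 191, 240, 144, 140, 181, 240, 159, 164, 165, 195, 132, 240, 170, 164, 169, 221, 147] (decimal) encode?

7

Byte at offset 0: 0xC8 = 11001000 → 2-byte char (#1). Advance 2.
Byte at offset 2: 0xF0 = 11110000 → 4-byte char (#2). Advance 4.
Byte at offset 6: 0xF0 = 11110000 → 4-byte char (#3). Advance 4.
Byte at offset 10: 0xF0 = 11110000 → 4-byte char (#4). Advance 4.
Byte at offset 14: 0xC3 = 11000011 → 2-byte char (#5). Advance 2.
Byte at offset 16: 0xF0 = 11110000 → 4-byte char (#6). Advance 4.
Byte at offset 20: 0xDD = 11011101 → 2-byte char (#7). Advance 2.
Reached end at offset 22 after 7 code points.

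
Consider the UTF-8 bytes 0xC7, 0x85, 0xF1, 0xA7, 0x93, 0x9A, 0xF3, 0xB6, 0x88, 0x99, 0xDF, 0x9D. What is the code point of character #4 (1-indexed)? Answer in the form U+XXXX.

Offset 0: leading byte 0xC7 = 11000111 → 2-byte char #1 = C7 85.
Offset 2: leading byte 0xF1 = 11110001 → 4-byte char #2 = F1 A7 93 9A.
Offset 6: leading byte 0xF3 = 11110011 → 4-byte char #3 = F3 B6 88 99.
Offset 10: leading byte 0xDF = 11011111 → 2-byte char #4 = DF 9D.
Leading byte 0xDF = 11011111 matches 110xxxxx → 2-byte sequence.
Byte 1: 0xDF = 11011111, payload 11111 (5 bits).
Byte 2: 0x9D = 10011101 (10xxxxxx ✓), payload 011101.
Concatenate: 11111011101 = 0x7DD (11 bits → U+07DD).

U+07DD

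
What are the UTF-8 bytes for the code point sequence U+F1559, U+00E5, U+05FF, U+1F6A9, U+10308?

U+F1559: 4-byte form → F3 B1 95 99.
U+00E5: 2-byte form → C3 A5.
U+05FF: 2-byte form → D7 BF.
U+1F6A9: 4-byte form → F0 9F 9A A9.
U+10308: 4-byte form → F0 90 8C 88.
Concatenated (16 bytes): F3 B1 95 99 C3 A5 D7 BF F0 9F 9A A9 F0 90 8C 88.

F3 B1 95 99 C3 A5 D7 BF F0 9F 9A A9 F0 90 8C 88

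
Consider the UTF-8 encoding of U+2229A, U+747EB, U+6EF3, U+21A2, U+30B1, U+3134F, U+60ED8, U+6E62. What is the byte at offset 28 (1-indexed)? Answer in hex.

0xA2

1-indexed offset 28 is 0-indexed offset 27.
U+2229A → 4-byte form F0 A2 8A 9A at offsets 0–3.
U+747EB → 4-byte form F1 B4 9F AB at offsets 4–7.
U+6EF3 → 3-byte form E6 BB B3 at offsets 8–10.
U+21A2 → 3-byte form E2 86 A2 at offsets 11–13.
U+30B1 → 3-byte form E3 82 B1 at offsets 14–16.
U+3134F → 4-byte form F0 B1 8D 8F at offsets 17–20.
U+60ED8 → 4-byte form F1 A0 BB 98 at offsets 21–24.
U+6E62 → 3-byte form E6 B9 A2 at offsets 25–27.
Offset 27 falls in char 8's range; it's byte 3 of E6 B9 A2 = 0xA2.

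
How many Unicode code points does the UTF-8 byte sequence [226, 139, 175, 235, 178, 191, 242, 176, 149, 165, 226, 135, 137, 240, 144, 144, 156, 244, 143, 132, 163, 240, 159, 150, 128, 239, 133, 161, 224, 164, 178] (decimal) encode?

9

Byte at offset 0: 0xE2 = 11100010 → 3-byte char (#1). Advance 3.
Byte at offset 3: 0xEB = 11101011 → 3-byte char (#2). Advance 3.
Byte at offset 6: 0xF2 = 11110010 → 4-byte char (#3). Advance 4.
Byte at offset 10: 0xE2 = 11100010 → 3-byte char (#4). Advance 3.
Byte at offset 13: 0xF0 = 11110000 → 4-byte char (#5). Advance 4.
Byte at offset 17: 0xF4 = 11110100 → 4-byte char (#6). Advance 4.
Byte at offset 21: 0xF0 = 11110000 → 4-byte char (#7). Advance 4.
Byte at offset 25: 0xEF = 11101111 → 3-byte char (#8). Advance 3.
Byte at offset 28: 0xE0 = 11100000 → 3-byte char (#9). Advance 3.
Reached end at offset 31 after 9 code points.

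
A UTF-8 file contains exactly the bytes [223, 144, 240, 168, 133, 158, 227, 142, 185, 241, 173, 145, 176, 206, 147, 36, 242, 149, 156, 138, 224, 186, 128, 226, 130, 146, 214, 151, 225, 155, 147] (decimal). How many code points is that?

11

Byte at offset 0: 0xDF = 11011111 → 2-byte char (#1). Advance 2.
Byte at offset 2: 0xF0 = 11110000 → 4-byte char (#2). Advance 4.
Byte at offset 6: 0xE3 = 11100011 → 3-byte char (#3). Advance 3.
Byte at offset 9: 0xF1 = 11110001 → 4-byte char (#4). Advance 4.
Byte at offset 13: 0xCE = 11001110 → 2-byte char (#5). Advance 2.
Byte at offset 15: 0x24 = 00100100 → 1-byte char (#6). Advance 1.
Byte at offset 16: 0xF2 = 11110010 → 4-byte char (#7). Advance 4.
Byte at offset 20: 0xE0 = 11100000 → 3-byte char (#8). Advance 3.
Byte at offset 23: 0xE2 = 11100010 → 3-byte char (#9). Advance 3.
Byte at offset 26: 0xD6 = 11010110 → 2-byte char (#10). Advance 2.
Byte at offset 28: 0xE1 = 11100001 → 3-byte char (#11). Advance 3.
Reached end at offset 31 after 11 code points.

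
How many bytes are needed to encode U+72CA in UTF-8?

U+72CA = 0x72CA. UTF-8 uses 1 byte below 0x80, 2 below 0x800, 3 below 0x10000, 4 up to 0x10FFFF. 0x72CA is in U+0800–U+FFFF → 3 bytes.

3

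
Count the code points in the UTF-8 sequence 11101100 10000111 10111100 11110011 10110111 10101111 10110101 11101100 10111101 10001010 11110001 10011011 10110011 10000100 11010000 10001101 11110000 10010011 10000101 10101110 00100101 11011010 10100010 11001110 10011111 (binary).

Byte at offset 0: 0xEC = 11101100 → 3-byte char (#1). Advance 3.
Byte at offset 3: 0xF3 = 11110011 → 4-byte char (#2). Advance 4.
Byte at offset 7: 0xEC = 11101100 → 3-byte char (#3). Advance 3.
Byte at offset 10: 0xF1 = 11110001 → 4-byte char (#4). Advance 4.
Byte at offset 14: 0xD0 = 11010000 → 2-byte char (#5). Advance 2.
Byte at offset 16: 0xF0 = 11110000 → 4-byte char (#6). Advance 4.
Byte at offset 20: 0x25 = 00100101 → 1-byte char (#7). Advance 1.
Byte at offset 21: 0xDA = 11011010 → 2-byte char (#8). Advance 2.
Byte at offset 23: 0xCE = 11001110 → 2-byte char (#9). Advance 2.
Reached end at offset 25 after 9 code points.

9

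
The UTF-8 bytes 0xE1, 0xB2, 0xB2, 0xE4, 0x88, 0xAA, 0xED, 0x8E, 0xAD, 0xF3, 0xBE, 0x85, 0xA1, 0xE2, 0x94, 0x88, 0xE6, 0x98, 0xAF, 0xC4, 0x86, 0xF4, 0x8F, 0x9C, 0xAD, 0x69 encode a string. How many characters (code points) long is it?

9

Byte at offset 0: 0xE1 = 11100001 → 3-byte char (#1). Advance 3.
Byte at offset 3: 0xE4 = 11100100 → 3-byte char (#2). Advance 3.
Byte at offset 6: 0xED = 11101101 → 3-byte char (#3). Advance 3.
Byte at offset 9: 0xF3 = 11110011 → 4-byte char (#4). Advance 4.
Byte at offset 13: 0xE2 = 11100010 → 3-byte char (#5). Advance 3.
Byte at offset 16: 0xE6 = 11100110 → 3-byte char (#6). Advance 3.
Byte at offset 19: 0xC4 = 11000100 → 2-byte char (#7). Advance 2.
Byte at offset 21: 0xF4 = 11110100 → 4-byte char (#8). Advance 4.
Byte at offset 25: 0x69 = 01101001 → 1-byte char (#9). Advance 1.
Reached end at offset 26 after 9 code points.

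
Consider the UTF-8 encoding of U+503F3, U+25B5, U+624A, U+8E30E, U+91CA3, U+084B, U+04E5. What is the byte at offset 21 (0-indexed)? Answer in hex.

0xD3

U+503F3 → 4-byte form F1 90 8F B3 at offsets 0–3.
U+25B5 → 3-byte form E2 96 B5 at offsets 4–6.
U+624A → 3-byte form E6 89 8A at offsets 7–9.
U+8E30E → 4-byte form F2 8E 8C 8E at offsets 10–13.
U+91CA3 → 4-byte form F2 91 B2 A3 at offsets 14–17.
U+084B → 3-byte form E0 A1 8B at offsets 18–20.
U+04E5 → 2-byte form D3 A5 at offsets 21–22.
Offset 21 falls in char 7's range; it's byte 1 of D3 A5 = 0xD3.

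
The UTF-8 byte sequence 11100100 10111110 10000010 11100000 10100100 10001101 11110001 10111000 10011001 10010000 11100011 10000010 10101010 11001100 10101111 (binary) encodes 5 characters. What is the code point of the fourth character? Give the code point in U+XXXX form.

Offset 0: leading byte 0xE4 = 11100100 → 3-byte char #1 = E4 BE 82.
Offset 3: leading byte 0xE0 = 11100000 → 3-byte char #2 = E0 A4 8D.
Offset 6: leading byte 0xF1 = 11110001 → 4-byte char #3 = F1 B8 99 90.
Offset 10: leading byte 0xE3 = 11100011 → 3-byte char #4 = E3 82 AA.
Leading byte 0xE3 = 11100011 matches 1110xxxx → 3-byte sequence.
Byte 1: 0xE3 = 11100011, payload 0011 (4 bits).
Byte 2: 0x82 = 10000010 (10xxxxxx ✓), payload 000010.
Byte 3: 0xAA = 10101010 (10xxxxxx ✓), payload 101010.
Concatenate: 0011000010101010 = 0x30AA (16 bits → U+30AA).

U+30AA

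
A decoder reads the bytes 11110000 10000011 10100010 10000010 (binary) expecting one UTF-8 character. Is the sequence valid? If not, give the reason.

Leading byte 0xF0 = 11110000 → 4-byte form.
Continuation bytes all match 10xxxxxx. Payload decodes to 0x3882.
But 0x3882 < 0x10000, the minimum for a 4-byte sequence — this is an overlong encoding.

invalid (overlong encoding)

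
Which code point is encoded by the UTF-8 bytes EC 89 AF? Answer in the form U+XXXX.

Leading byte 0xEC = 11101100 matches 1110xxxx → 3-byte sequence.
Byte 1: 0xEC = 11101100, payload 1100 (4 bits).
Byte 2: 0x89 = 10001001 (10xxxxxx ✓), payload 001001.
Byte 3: 0xAF = 10101111 (10xxxxxx ✓), payload 101111.
Concatenate: 1100001001101111 = 0xC26F (16 bits → U+C26F).

U+C26F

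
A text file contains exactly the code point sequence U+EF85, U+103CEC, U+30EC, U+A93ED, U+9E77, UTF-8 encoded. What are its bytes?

U+EF85: 3-byte form → EE BE 85.
U+103CEC: 4-byte form → F4 83 B3 AC.
U+30EC: 3-byte form → E3 83 AC.
U+A93ED: 4-byte form → F2 A9 8F AD.
U+9E77: 3-byte form → E9 B9 B7.
Concatenated (17 bytes): EE BE 85 F4 83 B3 AC E3 83 AC F2 A9 8F AD E9 B9 B7.

EE BE 85 F4 83 B3 AC E3 83 AC F2 A9 8F AD E9 B9 B7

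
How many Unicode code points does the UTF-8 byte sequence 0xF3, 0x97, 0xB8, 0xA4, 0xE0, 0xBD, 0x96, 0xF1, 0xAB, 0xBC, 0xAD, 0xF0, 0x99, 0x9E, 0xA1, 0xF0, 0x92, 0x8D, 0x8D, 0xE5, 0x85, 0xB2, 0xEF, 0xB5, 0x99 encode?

Byte at offset 0: 0xF3 = 11110011 → 4-byte char (#1). Advance 4.
Byte at offset 4: 0xE0 = 11100000 → 3-byte char (#2). Advance 3.
Byte at offset 7: 0xF1 = 11110001 → 4-byte char (#3). Advance 4.
Byte at offset 11: 0xF0 = 11110000 → 4-byte char (#4). Advance 4.
Byte at offset 15: 0xF0 = 11110000 → 4-byte char (#5). Advance 4.
Byte at offset 19: 0xE5 = 11100101 → 3-byte char (#6). Advance 3.
Byte at offset 22: 0xEF = 11101111 → 3-byte char (#7). Advance 3.
Reached end at offset 25 after 7 code points.

7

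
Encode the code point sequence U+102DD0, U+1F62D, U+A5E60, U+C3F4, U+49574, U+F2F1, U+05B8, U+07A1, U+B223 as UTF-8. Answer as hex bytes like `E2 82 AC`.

U+102DD0: 4-byte form → F4 82 B7 90.
U+1F62D: 4-byte form → F0 9F 98 AD.
U+A5E60: 4-byte form → F2 A5 B9 A0.
U+C3F4: 3-byte form → EC 8F B4.
U+49574: 4-byte form → F1 89 95 B4.
U+F2F1: 3-byte form → EF 8B B1.
U+05B8: 2-byte form → D6 B8.
U+07A1: 2-byte form → DE A1.
U+B223: 3-byte form → EB 88 A3.
Concatenated (29 bytes): F4 82 B7 90 F0 9F 98 AD F2 A5 B9 A0 EC 8F B4 F1 89 95 B4 EF 8B B1 D6 B8 DE A1 EB 88 A3.

F4 82 B7 90 F0 9F 98 AD F2 A5 B9 A0 EC 8F B4 F1 89 95 B4 EF 8B B1 D6 B8 DE A1 EB 88 A3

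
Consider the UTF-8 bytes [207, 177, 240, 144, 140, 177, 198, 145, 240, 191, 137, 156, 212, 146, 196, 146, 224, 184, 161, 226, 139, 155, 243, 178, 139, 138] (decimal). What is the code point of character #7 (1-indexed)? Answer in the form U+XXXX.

U+0E21

Offset 0: leading byte 0xCF = 11001111 → 2-byte char #1 = CF B1.
Offset 2: leading byte 0xF0 = 11110000 → 4-byte char #2 = F0 90 8C B1.
Offset 6: leading byte 0xC6 = 11000110 → 2-byte char #3 = C6 91.
Offset 8: leading byte 0xF0 = 11110000 → 4-byte char #4 = F0 BF 89 9C.
Offset 12: leading byte 0xD4 = 11010100 → 2-byte char #5 = D4 92.
Offset 14: leading byte 0xC4 = 11000100 → 2-byte char #6 = C4 92.
Offset 16: leading byte 0xE0 = 11100000 → 3-byte char #7 = E0 B8 A1.
Leading byte 0xE0 = 11100000 matches 1110xxxx → 3-byte sequence.
Byte 1: 0xE0 = 11100000, payload 0000 (4 bits).
Byte 2: 0xB8 = 10111000 (10xxxxxx ✓), payload 111000.
Byte 3: 0xA1 = 10100001 (10xxxxxx ✓), payload 100001.
Concatenate: 0000111000100001 = 0xE21 (16 bits → U+0E21).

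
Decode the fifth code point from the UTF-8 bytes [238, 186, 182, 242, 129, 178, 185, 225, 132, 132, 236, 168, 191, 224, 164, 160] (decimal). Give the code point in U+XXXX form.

U+0920

Offset 0: leading byte 0xEE = 11101110 → 3-byte char #1 = EE BA B6.
Offset 3: leading byte 0xF2 = 11110010 → 4-byte char #2 = F2 81 B2 B9.
Offset 7: leading byte 0xE1 = 11100001 → 3-byte char #3 = E1 84 84.
Offset 10: leading byte 0xEC = 11101100 → 3-byte char #4 = EC A8 BF.
Offset 13: leading byte 0xE0 = 11100000 → 3-byte char #5 = E0 A4 A0.
Leading byte 0xE0 = 11100000 matches 1110xxxx → 3-byte sequence.
Byte 1: 0xE0 = 11100000, payload 0000 (4 bits).
Byte 2: 0xA4 = 10100100 (10xxxxxx ✓), payload 100100.
Byte 3: 0xA0 = 10100000 (10xxxxxx ✓), payload 100000.
Concatenate: 0000100100100000 = 0x920 (16 bits → U+0920).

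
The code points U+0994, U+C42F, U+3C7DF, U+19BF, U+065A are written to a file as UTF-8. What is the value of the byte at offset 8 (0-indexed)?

0x9F

U+0994 → 3-byte form E0 A6 94 at offsets 0–2.
U+C42F → 3-byte form EC 90 AF at offsets 3–5.
U+3C7DF → 4-byte form F0 BC 9F 9F at offsets 6–9.
Offset 8 falls in char 3's range; it's byte 3 of F0 BC 9F 9F = 0x9F.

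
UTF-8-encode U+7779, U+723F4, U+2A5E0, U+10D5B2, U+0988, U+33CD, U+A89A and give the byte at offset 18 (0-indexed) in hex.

U+7779 → 3-byte form E7 9D B9 at offsets 0–2.
U+723F4 → 4-byte form F1 B2 8F B4 at offsets 3–6.
U+2A5E0 → 4-byte form F0 AA 97 A0 at offsets 7–10.
U+10D5B2 → 4-byte form F4 8D 96 B2 at offsets 11–14.
U+0988 → 3-byte form E0 A6 88 at offsets 15–17.
U+33CD → 3-byte form E3 8F 8D at offsets 18–20.
Offset 18 falls in char 6's range; it's byte 1 of E3 8F 8D = 0xE3.

0xE3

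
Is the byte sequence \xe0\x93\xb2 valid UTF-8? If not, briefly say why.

Leading byte 0xE0 = 11100000 → 3-byte form.
Continuation bytes all match 10xxxxxx. Payload decodes to 0x4F2.
But 0x4F2 < 0x800, the minimum for a 3-byte sequence — this is an overlong encoding.

invalid (overlong encoding)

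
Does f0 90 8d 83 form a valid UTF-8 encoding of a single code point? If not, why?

valid

Leading byte 0xF0 = 11110000 → 4-byte form.
Continuation bytes 0x90=10010000, 0x8D=10001101, 0x83=10000011 all match 10xxxxxx.
Decoded value 0x10343 is ≥ 0x10000 (shortest form) and not a surrogate.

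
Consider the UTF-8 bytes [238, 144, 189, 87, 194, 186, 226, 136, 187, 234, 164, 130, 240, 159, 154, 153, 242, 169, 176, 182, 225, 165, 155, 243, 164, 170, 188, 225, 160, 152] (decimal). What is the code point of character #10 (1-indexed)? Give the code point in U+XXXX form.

U+1818

Offset 0: leading byte 0xEE = 11101110 → 3-byte char #1 = EE 90 BD.
Offset 3: leading byte 0x57 = 01010111 → 1-byte char #2 = 57.
Offset 4: leading byte 0xC2 = 11000010 → 2-byte char #3 = C2 BA.
Offset 6: leading byte 0xE2 = 11100010 → 3-byte char #4 = E2 88 BB.
Offset 9: leading byte 0xEA = 11101010 → 3-byte char #5 = EA A4 82.
Offset 12: leading byte 0xF0 = 11110000 → 4-byte char #6 = F0 9F 9A 99.
Offset 16: leading byte 0xF2 = 11110010 → 4-byte char #7 = F2 A9 B0 B6.
Offset 20: leading byte 0xE1 = 11100001 → 3-byte char #8 = E1 A5 9B.
Offset 23: leading byte 0xF3 = 11110011 → 4-byte char #9 = F3 A4 AA BC.
Offset 27: leading byte 0xE1 = 11100001 → 3-byte char #10 = E1 A0 98.
Leading byte 0xE1 = 11100001 matches 1110xxxx → 3-byte sequence.
Byte 1: 0xE1 = 11100001, payload 0001 (4 bits).
Byte 2: 0xA0 = 10100000 (10xxxxxx ✓), payload 100000.
Byte 3: 0x98 = 10011000 (10xxxxxx ✓), payload 011000.
Concatenate: 0001100000011000 = 0x1818 (16 bits → U+1818).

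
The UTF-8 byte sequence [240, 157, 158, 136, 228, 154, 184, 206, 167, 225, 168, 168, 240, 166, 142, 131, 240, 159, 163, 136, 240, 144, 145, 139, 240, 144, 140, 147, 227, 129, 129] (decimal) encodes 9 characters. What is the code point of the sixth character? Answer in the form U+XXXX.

Offset 0: leading byte 0xF0 = 11110000 → 4-byte char #1 = F0 9D 9E 88.
Offset 4: leading byte 0xE4 = 11100100 → 3-byte char #2 = E4 9A B8.
Offset 7: leading byte 0xCE = 11001110 → 2-byte char #3 = CE A7.
Offset 9: leading byte 0xE1 = 11100001 → 3-byte char #4 = E1 A8 A8.
Offset 12: leading byte 0xF0 = 11110000 → 4-byte char #5 = F0 A6 8E 83.
Offset 16: leading byte 0xF0 = 11110000 → 4-byte char #6 = F0 9F A3 88.
Leading byte 0xF0 = 11110000 matches 11110xxx → 4-byte sequence.
Byte 1: 0xF0 = 11110000, payload 000 (3 bits).
Byte 2: 0x9F = 10011111 (10xxxxxx ✓), payload 011111.
Byte 3: 0xA3 = 10100011 (10xxxxxx ✓), payload 100011.
Byte 4: 0x88 = 10001000 (10xxxxxx ✓), payload 001000.
Concatenate: 000011111100011001000 = 0x1F8C8 (21 bits → U+1F8C8).

U+1F8C8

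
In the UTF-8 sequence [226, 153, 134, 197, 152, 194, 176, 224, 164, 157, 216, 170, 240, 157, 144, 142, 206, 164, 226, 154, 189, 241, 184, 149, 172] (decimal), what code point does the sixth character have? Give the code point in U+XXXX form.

Offset 0: leading byte 0xE2 = 11100010 → 3-byte char #1 = E2 99 86.
Offset 3: leading byte 0xC5 = 11000101 → 2-byte char #2 = C5 98.
Offset 5: leading byte 0xC2 = 11000010 → 2-byte char #3 = C2 B0.
Offset 7: leading byte 0xE0 = 11100000 → 3-byte char #4 = E0 A4 9D.
Offset 10: leading byte 0xD8 = 11011000 → 2-byte char #5 = D8 AA.
Offset 12: leading byte 0xF0 = 11110000 → 4-byte char #6 = F0 9D 90 8E.
Leading byte 0xF0 = 11110000 matches 11110xxx → 4-byte sequence.
Byte 1: 0xF0 = 11110000, payload 000 (3 bits).
Byte 2: 0x9D = 10011101 (10xxxxxx ✓), payload 011101.
Byte 3: 0x90 = 10010000 (10xxxxxx ✓), payload 010000.
Byte 4: 0x8E = 10001110 (10xxxxxx ✓), payload 001110.
Concatenate: 000011101010000001110 = 0x1D40E (21 bits → U+1D40E).

U+1D40E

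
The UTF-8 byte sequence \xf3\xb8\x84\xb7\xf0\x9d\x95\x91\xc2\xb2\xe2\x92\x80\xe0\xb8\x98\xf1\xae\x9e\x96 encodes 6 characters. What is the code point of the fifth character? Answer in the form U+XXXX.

U+0E18

Offset 0: leading byte 0xF3 = 11110011 → 4-byte char #1 = F3 B8 84 B7.
Offset 4: leading byte 0xF0 = 11110000 → 4-byte char #2 = F0 9D 95 91.
Offset 8: leading byte 0xC2 = 11000010 → 2-byte char #3 = C2 B2.
Offset 10: leading byte 0xE2 = 11100010 → 3-byte char #4 = E2 92 80.
Offset 13: leading byte 0xE0 = 11100000 → 3-byte char #5 = E0 B8 98.
Leading byte 0xE0 = 11100000 matches 1110xxxx → 3-byte sequence.
Byte 1: 0xE0 = 11100000, payload 0000 (4 bits).
Byte 2: 0xB8 = 10111000 (10xxxxxx ✓), payload 111000.
Byte 3: 0x98 = 10011000 (10xxxxxx ✓), payload 011000.
Concatenate: 0000111000011000 = 0xE18 (16 bits → U+0E18).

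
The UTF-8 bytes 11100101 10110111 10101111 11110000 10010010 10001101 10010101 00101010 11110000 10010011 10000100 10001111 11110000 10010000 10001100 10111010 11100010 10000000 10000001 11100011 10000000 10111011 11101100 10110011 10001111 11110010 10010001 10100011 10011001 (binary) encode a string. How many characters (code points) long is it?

9

Byte at offset 0: 0xE5 = 11100101 → 3-byte char (#1). Advance 3.
Byte at offset 3: 0xF0 = 11110000 → 4-byte char (#2). Advance 4.
Byte at offset 7: 0x2A = 00101010 → 1-byte char (#3). Advance 1.
Byte at offset 8: 0xF0 = 11110000 → 4-byte char (#4). Advance 4.
Byte at offset 12: 0xF0 = 11110000 → 4-byte char (#5). Advance 4.
Byte at offset 16: 0xE2 = 11100010 → 3-byte char (#6). Advance 3.
Byte at offset 19: 0xE3 = 11100011 → 3-byte char (#7). Advance 3.
Byte at offset 22: 0xEC = 11101100 → 3-byte char (#8). Advance 3.
Byte at offset 25: 0xF2 = 11110010 → 4-byte char (#9). Advance 4.
Reached end at offset 29 after 9 code points.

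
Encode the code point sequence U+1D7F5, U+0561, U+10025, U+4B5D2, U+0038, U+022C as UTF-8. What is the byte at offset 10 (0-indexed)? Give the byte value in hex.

U+1D7F5 → 4-byte form F0 9D 9F B5 at offsets 0–3.
U+0561 → 2-byte form D5 A1 at offsets 4–5.
U+10025 → 4-byte form F0 90 80 A5 at offsets 6–9.
U+4B5D2 → 4-byte form F1 8B 97 92 at offsets 10–13.
Offset 10 falls in char 4's range; it's byte 1 of F1 8B 97 92 = 0xF1.

0xF1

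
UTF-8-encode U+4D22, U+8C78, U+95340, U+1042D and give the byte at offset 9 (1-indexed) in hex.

0x8D

1-indexed offset 9 is 0-indexed offset 8.
U+4D22 → 3-byte form E4 B4 A2 at offsets 0–2.
U+8C78 → 3-byte form E8 B1 B8 at offsets 3–5.
U+95340 → 4-byte form F2 95 8D 80 at offsets 6–9.
Offset 8 falls in char 3's range; it's byte 3 of F2 95 8D 80 = 0x8D.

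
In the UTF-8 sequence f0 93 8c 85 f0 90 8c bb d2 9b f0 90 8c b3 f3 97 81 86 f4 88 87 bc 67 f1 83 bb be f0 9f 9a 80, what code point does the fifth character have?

Offset 0: leading byte 0xF0 = 11110000 → 4-byte char #1 = F0 93 8C 85.
Offset 4: leading byte 0xF0 = 11110000 → 4-byte char #2 = F0 90 8C BB.
Offset 8: leading byte 0xD2 = 11010010 → 2-byte char #3 = D2 9B.
Offset 10: leading byte 0xF0 = 11110000 → 4-byte char #4 = F0 90 8C B3.
Offset 14: leading byte 0xF3 = 11110011 → 4-byte char #5 = F3 97 81 86.
Leading byte 0xF3 = 11110011 matches 11110xxx → 4-byte sequence.
Byte 1: 0xF3 = 11110011, payload 011 (3 bits).
Byte 2: 0x97 = 10010111 (10xxxxxx ✓), payload 010111.
Byte 3: 0x81 = 10000001 (10xxxxxx ✓), payload 000001.
Byte 4: 0x86 = 10000110 (10xxxxxx ✓), payload 000110.
Concatenate: 011010111000001000110 = 0xD7046 (21 bits → U+D7046).

U+D7046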